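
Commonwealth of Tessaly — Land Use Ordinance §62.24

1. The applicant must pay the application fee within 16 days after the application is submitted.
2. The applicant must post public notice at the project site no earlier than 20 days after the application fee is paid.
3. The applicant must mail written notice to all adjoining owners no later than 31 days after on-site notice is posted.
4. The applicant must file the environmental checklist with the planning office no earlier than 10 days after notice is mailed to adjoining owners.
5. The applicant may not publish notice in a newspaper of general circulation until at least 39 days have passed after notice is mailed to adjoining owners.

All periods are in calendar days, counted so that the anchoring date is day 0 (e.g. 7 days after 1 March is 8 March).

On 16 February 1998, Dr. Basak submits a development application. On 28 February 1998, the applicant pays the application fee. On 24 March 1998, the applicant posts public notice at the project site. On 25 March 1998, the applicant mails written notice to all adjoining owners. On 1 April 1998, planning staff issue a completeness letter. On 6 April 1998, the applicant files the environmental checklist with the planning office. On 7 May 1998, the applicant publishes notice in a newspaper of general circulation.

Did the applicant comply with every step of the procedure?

Yes

Step 1 — counting 16 days from 16 February 1998 (when the application is submitted) gives a deadline of 4 March 1998; 28 February 1998 is within that limit.
Step 2 — must wait 20 days from 28 February 1998 (when the application fee is paid), so not before 20 March 1998; done 24 March 1998 — permitted.
Step 3 — counting 31 days from 24 March 1998 (when on-site notice is posted) gives a deadline of 24 April 1998; completed 25 March 1998, before the deadline.
Step 4 — must wait 10 days from 25 March 1998 (when notice is mailed to adjoining owners), so not before 4 April 1998; done 6 April 1998 — permitted.
Step 5 — must wait 39 days from 25 March 1998 (when notice is mailed to adjoining owners), so not before 3 May 1998; done 7 May 1998, after the minimum wait.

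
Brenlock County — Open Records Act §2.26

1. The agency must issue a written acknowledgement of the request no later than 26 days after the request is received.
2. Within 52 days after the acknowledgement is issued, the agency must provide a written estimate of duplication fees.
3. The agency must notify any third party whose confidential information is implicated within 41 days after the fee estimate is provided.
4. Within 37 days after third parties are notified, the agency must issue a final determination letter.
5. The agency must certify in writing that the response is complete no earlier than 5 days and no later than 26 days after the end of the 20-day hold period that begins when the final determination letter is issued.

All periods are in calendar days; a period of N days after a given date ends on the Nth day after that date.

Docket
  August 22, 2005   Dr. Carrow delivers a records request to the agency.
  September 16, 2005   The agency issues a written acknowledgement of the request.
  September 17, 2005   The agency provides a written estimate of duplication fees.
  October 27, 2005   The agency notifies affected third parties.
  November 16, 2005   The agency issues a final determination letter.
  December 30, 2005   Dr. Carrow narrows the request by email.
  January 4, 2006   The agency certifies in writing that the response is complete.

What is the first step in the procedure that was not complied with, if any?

Step 5

Step 1: 26 days after August 22, 2005 (when the request is received) is September 17, 2005; completed September 16, 2005, before the deadline.
Step 2: 52 days after September 16, 2005 (when the acknowledgement is issued) is November 7, 2005; done September 17, 2005 — timely.
Step 3: 41 days after September 17, 2005 (when the fee estimate is provided) is October 28, 2005; completed October 27, 2005, before the deadline.
Step 4: 37 days after October 27, 2005 (when third parties are notified) is December 3, 2005; completed November 16, 2005, before the deadline.
Step 5: the window is 5–26 days after December 6, 2005 (end of the 20-day hold period, which began when the final determination letter is issued on November 16, 2005), so December 11, 2005 through January 1, 2006; January 4, 2006 is 3 days past the end of the window.
Later steps need not be reached.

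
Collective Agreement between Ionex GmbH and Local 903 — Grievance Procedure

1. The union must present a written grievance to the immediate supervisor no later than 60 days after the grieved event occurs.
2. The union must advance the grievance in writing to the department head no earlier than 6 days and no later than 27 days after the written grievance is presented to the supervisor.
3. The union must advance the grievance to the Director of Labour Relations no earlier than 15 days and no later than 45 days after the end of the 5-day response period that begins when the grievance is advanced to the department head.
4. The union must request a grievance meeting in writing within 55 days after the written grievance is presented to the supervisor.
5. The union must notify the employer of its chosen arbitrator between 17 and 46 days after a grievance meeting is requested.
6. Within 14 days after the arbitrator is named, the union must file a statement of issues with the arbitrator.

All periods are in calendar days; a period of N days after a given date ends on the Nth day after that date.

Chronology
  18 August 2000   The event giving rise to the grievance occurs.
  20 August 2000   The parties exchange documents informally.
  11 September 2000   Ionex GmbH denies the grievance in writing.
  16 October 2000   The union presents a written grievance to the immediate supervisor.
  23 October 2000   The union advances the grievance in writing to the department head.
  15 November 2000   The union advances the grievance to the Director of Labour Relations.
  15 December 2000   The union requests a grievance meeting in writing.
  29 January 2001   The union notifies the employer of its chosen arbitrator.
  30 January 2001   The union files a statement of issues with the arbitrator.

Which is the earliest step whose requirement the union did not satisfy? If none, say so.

Step 1 — counting 60 days from 18 August 2000 (when the grieved event occurs) gives a deadline of 17 October 2000; completed 16 October 2000, before the deadline.
Step 2 — 6 and 27 days from 16 October 2000 (when the written grievance is presented to the supervisor) are 22 October 2000 and 12 November 2000 respectively; done 23 October 2000 — within the window.
Step 3 — 15 and 45 days from 28 October 2000 (end of the 5-day response period, which began when the grievance is advanced to the department head on 23 October 2000) are 12 November 2000 and 12 December 2000 respectively; 15 November 2000 falls inside that range.
Step 4 — counting 55 days from 16 October 2000 (when the written grievance is presented to the supervisor) gives a deadline of 10 December 2000; done 15 December 2000 — 5 days late.
The procedure was therefore not followed at step 4.

Step 4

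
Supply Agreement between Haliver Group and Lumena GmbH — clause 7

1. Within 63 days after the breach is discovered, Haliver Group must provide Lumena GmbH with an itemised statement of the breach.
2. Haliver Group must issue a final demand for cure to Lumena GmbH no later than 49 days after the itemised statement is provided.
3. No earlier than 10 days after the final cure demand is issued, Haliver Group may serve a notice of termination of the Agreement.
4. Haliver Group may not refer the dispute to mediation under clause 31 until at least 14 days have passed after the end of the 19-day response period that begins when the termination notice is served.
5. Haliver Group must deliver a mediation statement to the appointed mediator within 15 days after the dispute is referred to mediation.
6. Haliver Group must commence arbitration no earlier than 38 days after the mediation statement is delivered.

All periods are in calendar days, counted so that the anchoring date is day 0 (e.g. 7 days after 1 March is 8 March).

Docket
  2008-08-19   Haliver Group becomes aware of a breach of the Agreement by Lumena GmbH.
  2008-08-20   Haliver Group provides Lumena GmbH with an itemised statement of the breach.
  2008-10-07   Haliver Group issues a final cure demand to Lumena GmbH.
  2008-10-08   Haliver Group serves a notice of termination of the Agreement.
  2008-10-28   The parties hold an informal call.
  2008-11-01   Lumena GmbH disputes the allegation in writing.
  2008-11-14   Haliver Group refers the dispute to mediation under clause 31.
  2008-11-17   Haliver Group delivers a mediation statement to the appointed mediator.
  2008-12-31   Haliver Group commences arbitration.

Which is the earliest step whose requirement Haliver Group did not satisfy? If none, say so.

Step 3

Step 1 — counting 63 days from 2008-08-19 (when the breach is discovered) gives a deadline of 2008-10-21; 2008-08-20 is within that limit.
Step 2 — counting 49 days from 2008-08-20 (when the itemised statement is provided) gives a deadline of 2008-10-08; 2008-10-07 is within that limit.
Step 3 — must wait 10 days from 2008-10-07 (when the final cure demand is issued), so not before 2008-10-17; acted on 2008-10-08, 9 days prematurely.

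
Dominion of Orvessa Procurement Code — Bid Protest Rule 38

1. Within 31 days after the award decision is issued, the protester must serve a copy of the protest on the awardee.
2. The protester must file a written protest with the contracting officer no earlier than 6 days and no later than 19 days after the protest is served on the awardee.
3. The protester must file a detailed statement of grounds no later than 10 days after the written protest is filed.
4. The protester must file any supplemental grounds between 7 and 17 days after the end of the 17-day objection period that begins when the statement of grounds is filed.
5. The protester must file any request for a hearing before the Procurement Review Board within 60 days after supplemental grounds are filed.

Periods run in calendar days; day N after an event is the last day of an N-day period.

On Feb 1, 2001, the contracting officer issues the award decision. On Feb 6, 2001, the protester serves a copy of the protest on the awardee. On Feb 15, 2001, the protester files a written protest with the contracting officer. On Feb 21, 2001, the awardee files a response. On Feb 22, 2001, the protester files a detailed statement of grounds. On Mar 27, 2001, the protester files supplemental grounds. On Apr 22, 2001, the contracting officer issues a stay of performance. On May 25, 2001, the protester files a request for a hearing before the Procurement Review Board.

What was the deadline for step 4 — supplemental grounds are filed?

The statement of grounds is filed on Feb 22, 2001; the 17-day objection period therefore ends Mar 11, 2001, and step 4 runs from that date. The window is 7–17 days after Mar 11, 2001; it closes on Mar 28, 2001.

Mar 28, 2001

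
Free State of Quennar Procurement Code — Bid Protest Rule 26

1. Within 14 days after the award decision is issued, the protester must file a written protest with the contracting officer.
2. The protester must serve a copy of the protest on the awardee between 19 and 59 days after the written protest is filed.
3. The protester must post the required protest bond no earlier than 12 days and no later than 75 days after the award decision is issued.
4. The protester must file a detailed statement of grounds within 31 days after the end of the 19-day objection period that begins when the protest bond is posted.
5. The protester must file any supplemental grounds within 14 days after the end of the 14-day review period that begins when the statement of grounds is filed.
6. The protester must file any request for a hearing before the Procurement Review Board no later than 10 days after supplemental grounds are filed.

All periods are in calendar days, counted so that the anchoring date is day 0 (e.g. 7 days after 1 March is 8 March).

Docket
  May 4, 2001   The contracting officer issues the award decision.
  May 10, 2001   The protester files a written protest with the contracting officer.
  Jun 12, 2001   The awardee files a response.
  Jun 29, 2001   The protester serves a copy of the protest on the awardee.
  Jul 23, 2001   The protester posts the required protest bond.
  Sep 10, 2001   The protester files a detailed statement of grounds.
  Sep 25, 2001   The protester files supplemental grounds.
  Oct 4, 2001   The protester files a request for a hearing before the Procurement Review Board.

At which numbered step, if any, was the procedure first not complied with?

Step 3

Step 1 — counting 14 days from May 4, 2001 (when the award decision is issued) gives a deadline of May 18, 2001; May 10, 2001 is within that limit.
Step 2 — 19 and 59 days from May 10, 2001 (when the written protest is filed) are May 29, 2001 and Jul 8, 2001 respectively; done Jun 29, 2001 — within the window.
Step 3 — 12 and 75 days from May 4, 2001 (when the award decision is issued) are May 16, 2001 and Jul 18, 2001 respectively; done Jul 23, 2001 — 5 days after the window closed.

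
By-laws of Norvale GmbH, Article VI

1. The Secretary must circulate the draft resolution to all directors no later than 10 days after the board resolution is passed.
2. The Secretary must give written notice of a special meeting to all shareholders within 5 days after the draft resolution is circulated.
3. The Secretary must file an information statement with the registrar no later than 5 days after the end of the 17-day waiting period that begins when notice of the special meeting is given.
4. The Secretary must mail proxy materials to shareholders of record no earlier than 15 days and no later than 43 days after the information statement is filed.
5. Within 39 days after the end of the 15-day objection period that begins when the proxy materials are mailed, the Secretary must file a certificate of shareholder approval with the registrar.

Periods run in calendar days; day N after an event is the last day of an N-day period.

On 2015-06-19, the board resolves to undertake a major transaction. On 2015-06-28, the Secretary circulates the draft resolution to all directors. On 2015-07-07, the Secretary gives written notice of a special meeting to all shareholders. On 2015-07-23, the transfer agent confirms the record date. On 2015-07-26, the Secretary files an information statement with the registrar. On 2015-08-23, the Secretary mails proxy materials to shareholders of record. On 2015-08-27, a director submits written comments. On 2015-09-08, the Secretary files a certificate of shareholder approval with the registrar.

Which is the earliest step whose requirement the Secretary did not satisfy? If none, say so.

Step 2

Step 1: 10 days after 2015-06-19 (when the board resolution is passed) is 2015-06-29; 2015-06-28 is within that limit.
Step 2: 5 days after 2015-06-28 (when the draft resolution is circulated) is 2015-07-03; done 2015-07-07 — 4 days late.
The analysis stops there.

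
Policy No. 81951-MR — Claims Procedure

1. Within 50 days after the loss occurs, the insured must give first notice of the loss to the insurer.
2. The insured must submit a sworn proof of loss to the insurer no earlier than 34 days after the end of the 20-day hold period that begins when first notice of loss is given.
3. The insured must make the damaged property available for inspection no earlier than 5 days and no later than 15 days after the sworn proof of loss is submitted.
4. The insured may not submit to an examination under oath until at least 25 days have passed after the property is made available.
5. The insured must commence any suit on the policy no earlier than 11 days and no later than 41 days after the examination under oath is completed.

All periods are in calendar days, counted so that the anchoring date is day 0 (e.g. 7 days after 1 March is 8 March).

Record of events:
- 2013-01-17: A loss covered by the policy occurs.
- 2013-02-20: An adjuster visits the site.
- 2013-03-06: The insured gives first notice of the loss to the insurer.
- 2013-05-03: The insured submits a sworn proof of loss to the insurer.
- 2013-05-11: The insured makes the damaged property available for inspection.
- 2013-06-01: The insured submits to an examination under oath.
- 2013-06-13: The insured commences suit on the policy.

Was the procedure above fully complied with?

Step 1: 50 days after 2013-01-17 (when the loss occurs) is 2013-03-08; 2013-03-06 is within that limit.
Step 2: the earliest permitted date is 34 days after 2013-03-26 (end of the 20-day hold period, which began when first notice of loss is given on 2013-03-06), i.e. 2013-04-29; done 2013-05-03, after the minimum wait.
Step 3: the window is 5–15 days after 2013-05-03 (when the sworn proof of loss is submitted), so 2013-05-08 through 2013-05-18; 2013-05-11 falls inside that range.
Step 4: the earliest permitted date is 25 days after 2013-05-11 (when the property is made available), i.e. 2013-06-05; 2013-06-01 is 4 days before the earliest permitted date.
The analysis stops there.

No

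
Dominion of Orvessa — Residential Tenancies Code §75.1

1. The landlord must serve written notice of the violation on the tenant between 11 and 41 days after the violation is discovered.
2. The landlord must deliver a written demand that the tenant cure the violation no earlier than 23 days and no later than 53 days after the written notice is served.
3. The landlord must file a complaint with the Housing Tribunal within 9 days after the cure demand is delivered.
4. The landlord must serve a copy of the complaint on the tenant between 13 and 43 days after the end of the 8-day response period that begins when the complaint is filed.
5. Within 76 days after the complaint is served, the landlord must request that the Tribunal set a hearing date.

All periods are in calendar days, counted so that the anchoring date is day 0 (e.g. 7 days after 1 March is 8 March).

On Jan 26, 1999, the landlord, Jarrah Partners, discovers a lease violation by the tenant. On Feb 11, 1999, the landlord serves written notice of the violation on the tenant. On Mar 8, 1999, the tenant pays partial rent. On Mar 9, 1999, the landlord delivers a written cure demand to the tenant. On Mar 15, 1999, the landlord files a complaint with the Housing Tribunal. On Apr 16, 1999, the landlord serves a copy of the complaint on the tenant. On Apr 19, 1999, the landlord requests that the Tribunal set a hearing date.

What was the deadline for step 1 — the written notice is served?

Step 1 runs from Jan 26, 1999, when the violation is discovered. The window is 11–41 days after Jan 26, 1999; it closes on Mar 8, 1999.

Mar 8, 1999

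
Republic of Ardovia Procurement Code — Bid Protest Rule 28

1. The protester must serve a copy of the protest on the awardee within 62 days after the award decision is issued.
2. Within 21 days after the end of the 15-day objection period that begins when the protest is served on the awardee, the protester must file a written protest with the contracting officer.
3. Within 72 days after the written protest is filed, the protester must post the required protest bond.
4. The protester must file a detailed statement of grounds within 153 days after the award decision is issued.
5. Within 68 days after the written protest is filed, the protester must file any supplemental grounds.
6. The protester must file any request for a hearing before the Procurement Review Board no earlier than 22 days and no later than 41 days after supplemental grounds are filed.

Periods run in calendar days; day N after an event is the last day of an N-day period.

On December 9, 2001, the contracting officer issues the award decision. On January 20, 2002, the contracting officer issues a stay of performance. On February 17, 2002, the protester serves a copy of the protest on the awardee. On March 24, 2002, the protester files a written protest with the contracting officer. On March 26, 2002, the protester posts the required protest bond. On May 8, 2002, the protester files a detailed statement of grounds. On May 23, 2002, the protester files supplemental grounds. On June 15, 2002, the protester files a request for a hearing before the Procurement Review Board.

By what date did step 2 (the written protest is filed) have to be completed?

The protest is served on the awardee on February 17, 2002; the 15-day objection period therefore ends March 4, 2002, and step 2 runs from that date. 21 days after March 4, 2002 is March 25, 2002.

March 25, 2002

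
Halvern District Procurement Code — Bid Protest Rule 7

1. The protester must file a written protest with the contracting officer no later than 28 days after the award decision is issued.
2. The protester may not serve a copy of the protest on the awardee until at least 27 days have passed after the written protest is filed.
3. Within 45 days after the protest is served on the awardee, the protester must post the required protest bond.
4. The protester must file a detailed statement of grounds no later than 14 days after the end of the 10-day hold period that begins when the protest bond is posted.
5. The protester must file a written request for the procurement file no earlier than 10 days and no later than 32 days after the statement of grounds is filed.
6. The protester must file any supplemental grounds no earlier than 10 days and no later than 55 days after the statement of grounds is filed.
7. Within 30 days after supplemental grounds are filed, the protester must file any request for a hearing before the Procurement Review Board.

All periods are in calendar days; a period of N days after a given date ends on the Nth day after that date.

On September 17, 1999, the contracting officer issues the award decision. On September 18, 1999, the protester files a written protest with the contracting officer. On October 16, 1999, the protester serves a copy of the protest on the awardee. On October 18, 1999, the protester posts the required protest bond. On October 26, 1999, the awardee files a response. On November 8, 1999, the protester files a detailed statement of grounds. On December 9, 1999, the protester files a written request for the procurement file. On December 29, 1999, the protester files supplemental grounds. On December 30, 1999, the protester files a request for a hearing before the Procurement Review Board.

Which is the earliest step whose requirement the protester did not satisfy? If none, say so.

None — every step was satisfied

(1) due by September 17, 1999 + 28 days = October 15, 1999; September 18, 1999 is within that limit.
(2) permitted from September 18, 1999 + 27 days = October 15, 1999 onward; done October 16, 1999, after the minimum wait.
(3) due by October 16, 1999 + 45 days = November 30, 1999; October 18, 1999 is within that limit.
(4) due by October 28, 1999 + 14 days = November 11, 1999; completed November 8, 1999, before the deadline.
(5) the permitted window runs from November 8, 1999 + 10 = November 18, 1999 to November 8, 1999 + 32 = December 10, 1999; done December 9, 1999 — within the window.
(6) the permitted window runs from November 8, 1999 + 10 = November 18, 1999 to November 8, 1999 + 55 = January 2, 2000; done December 29, 1999, which is between those dates.
(7) due by December 29, 1999 + 30 days = January 28, 2000; completed December 30, 1999, before the deadline.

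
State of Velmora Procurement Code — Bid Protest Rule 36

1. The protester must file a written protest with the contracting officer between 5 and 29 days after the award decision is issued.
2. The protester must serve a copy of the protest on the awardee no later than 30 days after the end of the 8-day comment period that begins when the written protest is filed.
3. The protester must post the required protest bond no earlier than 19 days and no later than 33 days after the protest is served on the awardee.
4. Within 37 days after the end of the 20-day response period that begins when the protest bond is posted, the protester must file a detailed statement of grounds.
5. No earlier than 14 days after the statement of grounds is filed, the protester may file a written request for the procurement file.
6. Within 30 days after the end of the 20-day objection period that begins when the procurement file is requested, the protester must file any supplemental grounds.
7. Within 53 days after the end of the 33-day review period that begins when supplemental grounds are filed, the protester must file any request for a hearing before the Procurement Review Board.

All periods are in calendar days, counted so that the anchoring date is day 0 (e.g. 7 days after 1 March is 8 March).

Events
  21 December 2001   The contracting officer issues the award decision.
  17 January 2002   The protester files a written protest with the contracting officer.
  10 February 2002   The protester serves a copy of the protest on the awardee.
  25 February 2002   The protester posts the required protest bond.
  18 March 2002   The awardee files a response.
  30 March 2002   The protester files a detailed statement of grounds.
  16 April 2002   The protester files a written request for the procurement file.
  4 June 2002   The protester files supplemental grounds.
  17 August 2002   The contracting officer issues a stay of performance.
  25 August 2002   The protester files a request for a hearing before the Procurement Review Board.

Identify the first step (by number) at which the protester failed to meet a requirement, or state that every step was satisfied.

Step 1 — 5 and 29 days from 21 December 2001 (when the award decision is issued) are 26 December 2001 and 19 January 2002 respectively; done 17 January 2002, which is between those dates.
Step 2 — counting 30 days from 25 January 2002 (end of the 8-day comment period, which began when the written protest is filed on 17 January 2002) gives a deadline of 24 February 2002; completed 10 February 2002, before the deadline.
Step 3 — 19 and 33 days from 10 February 2002 (when the protest is served on the awardee) are 1 March 2002 and 15 March 2002 respectively; 25 February 2002 is 4 days too early.

Step 3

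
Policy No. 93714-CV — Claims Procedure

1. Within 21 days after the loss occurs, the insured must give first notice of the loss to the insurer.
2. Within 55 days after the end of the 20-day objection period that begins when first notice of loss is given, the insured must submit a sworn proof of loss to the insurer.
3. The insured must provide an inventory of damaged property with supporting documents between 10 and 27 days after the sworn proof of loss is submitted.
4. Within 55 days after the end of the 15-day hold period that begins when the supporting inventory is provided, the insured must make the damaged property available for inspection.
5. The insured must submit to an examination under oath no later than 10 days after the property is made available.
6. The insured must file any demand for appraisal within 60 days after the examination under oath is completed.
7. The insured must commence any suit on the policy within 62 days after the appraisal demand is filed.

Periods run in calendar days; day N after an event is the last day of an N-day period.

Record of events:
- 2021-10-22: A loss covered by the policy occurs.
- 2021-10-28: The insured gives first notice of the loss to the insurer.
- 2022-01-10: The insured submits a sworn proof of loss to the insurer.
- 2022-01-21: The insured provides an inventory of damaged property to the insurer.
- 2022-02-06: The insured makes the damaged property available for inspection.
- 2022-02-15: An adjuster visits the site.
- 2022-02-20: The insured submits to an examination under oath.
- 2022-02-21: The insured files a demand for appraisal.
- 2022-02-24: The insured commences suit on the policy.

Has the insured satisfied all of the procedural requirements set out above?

(1) due by 2021-10-22 + 21 days = 2021-11-12; done 2021-10-28 — timely.
(2) due by 2021-11-17 + 55 days = 2022-01-11; done 2022-01-10 — timely.
(3) the permitted window runs from 2022-01-10 + 10 = 2022-01-20 to 2022-01-10 + 27 = 2022-02-06; done 2022-01-21, which is between those dates.
(4) due by 2022-02-05 + 55 days = 2022-04-01; 2022-02-06 is within that limit.
(5) due by 2022-02-06 + 10 days = 2022-02-16; 2022-02-20 misses that deadline by 4 days.
No need to go further; step 5 was not satisfied.

No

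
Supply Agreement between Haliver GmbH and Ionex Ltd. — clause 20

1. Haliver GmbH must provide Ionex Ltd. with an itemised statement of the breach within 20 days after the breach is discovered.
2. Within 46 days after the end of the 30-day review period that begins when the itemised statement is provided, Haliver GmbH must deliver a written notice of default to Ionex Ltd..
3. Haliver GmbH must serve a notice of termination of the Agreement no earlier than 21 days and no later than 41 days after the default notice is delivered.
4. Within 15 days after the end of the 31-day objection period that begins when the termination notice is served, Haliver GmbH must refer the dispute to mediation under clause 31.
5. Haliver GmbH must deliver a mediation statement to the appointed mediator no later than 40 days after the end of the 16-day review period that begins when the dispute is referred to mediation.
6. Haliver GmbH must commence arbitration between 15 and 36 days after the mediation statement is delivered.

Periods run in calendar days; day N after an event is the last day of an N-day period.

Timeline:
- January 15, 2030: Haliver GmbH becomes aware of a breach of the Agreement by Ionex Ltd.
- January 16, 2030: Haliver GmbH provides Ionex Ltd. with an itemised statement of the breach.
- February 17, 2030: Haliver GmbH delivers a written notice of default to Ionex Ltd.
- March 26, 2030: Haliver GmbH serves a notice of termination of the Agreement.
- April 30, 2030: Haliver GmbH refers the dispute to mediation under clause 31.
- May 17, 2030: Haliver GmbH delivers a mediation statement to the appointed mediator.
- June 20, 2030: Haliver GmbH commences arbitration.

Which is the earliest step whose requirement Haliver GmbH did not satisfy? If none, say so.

Step 1: 20 days after January 15, 2030 (when the breach is discovered) is February 4, 2030; January 16, 2030 is within that limit.
Step 2: 46 days after February 15, 2030 (end of the 30-day review period, which began when the itemised statement is provided on January 16, 2030) is April 2, 2030; done February 17, 2030 — timely.
Step 3: the window is 21–41 days after February 17, 2030 (when the default notice is delivered), so March 10, 2030 through March 30, 2030; March 26, 2030 falls inside that range.
Step 4: 15 days after April 26, 2030 (end of the 31-day objection period, which began when the termination notice is served on March 26, 2030) is May 11, 2030; done April 30, 2030 — timely.
Step 5: 40 days after May 16, 2030 (end of the 16-day review period, which began when the dispute is referred to mediation on April 30, 2030) is June 25, 2030; completed May 17, 2030, before the deadline.
Step 6: the window is 15–36 days after May 17, 2030 (when the mediation statement is delivered), so June 1, 2030 through June 22, 2030; done June 20, 2030 — within the window.

None — every step was satisfied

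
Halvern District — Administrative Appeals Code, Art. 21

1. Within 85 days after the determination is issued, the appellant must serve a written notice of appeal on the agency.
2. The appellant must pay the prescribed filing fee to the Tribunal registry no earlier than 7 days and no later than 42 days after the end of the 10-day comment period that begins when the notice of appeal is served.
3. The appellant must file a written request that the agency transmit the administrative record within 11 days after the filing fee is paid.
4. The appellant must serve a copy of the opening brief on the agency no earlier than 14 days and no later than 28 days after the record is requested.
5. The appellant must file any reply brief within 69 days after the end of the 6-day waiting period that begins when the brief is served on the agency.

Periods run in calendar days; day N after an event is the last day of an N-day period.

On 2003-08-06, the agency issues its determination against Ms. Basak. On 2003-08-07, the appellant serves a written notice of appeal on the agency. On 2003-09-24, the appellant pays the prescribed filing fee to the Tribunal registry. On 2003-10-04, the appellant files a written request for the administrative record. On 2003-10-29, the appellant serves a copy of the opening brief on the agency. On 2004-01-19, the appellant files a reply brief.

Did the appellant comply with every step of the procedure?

No

Step 1 — counting 85 days from 2003-08-06 (when the determination is issued) gives a deadline of 2003-10-30; done 2003-08-07 — timely.
Step 2 — 7 and 42 days from 2003-08-17 (end of the 10-day comment period, which began when the notice of appeal is served on 2003-08-07) are 2003-08-24 and 2003-09-28 respectively; 2003-09-24 falls inside that range.
Step 3 — counting 11 days from 2003-09-24 (when the filing fee is paid) gives a deadline of 2003-10-05; 2003-10-04 is within that limit.
Step 4 — 14 and 28 days from 2003-10-04 (when the record is requested) are 2003-10-18 and 2003-11-01 respectively; done 2003-10-29, which is between those dates.
Step 5 — counting 69 days from 2003-11-04 (end of the 6-day waiting period, which began when the brief is served on the agency on 2003-10-29) gives a deadline of 2004-01-12; 2004-01-19 misses that deadline by 7 days.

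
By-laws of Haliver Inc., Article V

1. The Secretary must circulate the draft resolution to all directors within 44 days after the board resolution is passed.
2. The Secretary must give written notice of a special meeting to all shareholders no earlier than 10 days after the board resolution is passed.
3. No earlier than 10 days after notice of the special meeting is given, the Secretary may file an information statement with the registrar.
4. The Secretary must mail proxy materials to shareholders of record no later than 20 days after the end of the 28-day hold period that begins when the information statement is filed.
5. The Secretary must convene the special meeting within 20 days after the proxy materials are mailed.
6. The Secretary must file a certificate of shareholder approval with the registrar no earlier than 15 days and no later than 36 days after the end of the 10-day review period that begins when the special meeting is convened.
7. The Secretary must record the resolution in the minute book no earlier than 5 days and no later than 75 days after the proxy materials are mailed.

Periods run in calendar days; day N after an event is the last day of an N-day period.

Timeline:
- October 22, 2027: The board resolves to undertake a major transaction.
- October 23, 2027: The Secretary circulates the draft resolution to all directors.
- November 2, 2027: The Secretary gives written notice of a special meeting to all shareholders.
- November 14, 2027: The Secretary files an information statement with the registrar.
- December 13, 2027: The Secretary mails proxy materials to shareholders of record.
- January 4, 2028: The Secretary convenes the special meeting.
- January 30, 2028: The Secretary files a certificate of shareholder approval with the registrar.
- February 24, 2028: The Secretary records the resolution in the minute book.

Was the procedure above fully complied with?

Step 1: 44 days after October 22, 2027 (when the board resolution is passed) is December 5, 2027; done October 23, 2027 — timely.
Step 2: the earliest permitted date is 10 days after October 22, 2027 (when the board resolution is passed), i.e. November 1, 2027; done November 2, 2027 — permitted.
Step 3: the earliest permitted date is 10 days after November 2, 2027 (when notice of the special meeting is given), i.e. November 12, 2027; done November 14, 2027 — permitted.
Step 4: 20 days after December 12, 2027 (end of the 28-day hold period, which began when the information statement is filed on November 14, 2027) is January 1, 2028; completed December 13, 2027, before the deadline.
Step 5: 20 days after December 13, 2027 (when the proxy materials are mailed) is January 2, 2028; done January 4, 2028 — 2 days late.

No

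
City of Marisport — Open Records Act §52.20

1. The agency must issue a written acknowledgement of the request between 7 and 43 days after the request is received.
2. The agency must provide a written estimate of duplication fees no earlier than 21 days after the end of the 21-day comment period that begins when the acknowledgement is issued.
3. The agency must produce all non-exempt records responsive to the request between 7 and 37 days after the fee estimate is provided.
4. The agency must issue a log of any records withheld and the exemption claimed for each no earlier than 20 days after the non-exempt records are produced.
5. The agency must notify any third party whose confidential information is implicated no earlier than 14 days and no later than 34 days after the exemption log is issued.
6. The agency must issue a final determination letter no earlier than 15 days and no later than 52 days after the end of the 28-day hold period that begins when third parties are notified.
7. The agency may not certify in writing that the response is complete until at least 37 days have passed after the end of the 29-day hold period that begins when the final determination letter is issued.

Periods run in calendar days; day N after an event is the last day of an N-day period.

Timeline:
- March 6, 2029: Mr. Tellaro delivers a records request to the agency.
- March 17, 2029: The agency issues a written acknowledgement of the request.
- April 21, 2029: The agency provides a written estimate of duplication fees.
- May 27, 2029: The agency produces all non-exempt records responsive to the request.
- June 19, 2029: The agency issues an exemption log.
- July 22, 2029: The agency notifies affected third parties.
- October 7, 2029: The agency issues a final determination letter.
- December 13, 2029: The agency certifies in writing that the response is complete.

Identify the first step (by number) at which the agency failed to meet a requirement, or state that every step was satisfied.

Step 1 — 7 and 43 days from March 6, 2029 (when the request is received) are March 13, 2029 and April 18, 2029 respectively; done March 17, 2029, which is between those dates.
Step 2 — must wait 21 days from April 7, 2029 (end of the 21-day comment period, which began when the acknowledgement is issued on March 17, 2029), so not before April 28, 2029; acted on April 21, 2029, 7 days prematurely.

Step 2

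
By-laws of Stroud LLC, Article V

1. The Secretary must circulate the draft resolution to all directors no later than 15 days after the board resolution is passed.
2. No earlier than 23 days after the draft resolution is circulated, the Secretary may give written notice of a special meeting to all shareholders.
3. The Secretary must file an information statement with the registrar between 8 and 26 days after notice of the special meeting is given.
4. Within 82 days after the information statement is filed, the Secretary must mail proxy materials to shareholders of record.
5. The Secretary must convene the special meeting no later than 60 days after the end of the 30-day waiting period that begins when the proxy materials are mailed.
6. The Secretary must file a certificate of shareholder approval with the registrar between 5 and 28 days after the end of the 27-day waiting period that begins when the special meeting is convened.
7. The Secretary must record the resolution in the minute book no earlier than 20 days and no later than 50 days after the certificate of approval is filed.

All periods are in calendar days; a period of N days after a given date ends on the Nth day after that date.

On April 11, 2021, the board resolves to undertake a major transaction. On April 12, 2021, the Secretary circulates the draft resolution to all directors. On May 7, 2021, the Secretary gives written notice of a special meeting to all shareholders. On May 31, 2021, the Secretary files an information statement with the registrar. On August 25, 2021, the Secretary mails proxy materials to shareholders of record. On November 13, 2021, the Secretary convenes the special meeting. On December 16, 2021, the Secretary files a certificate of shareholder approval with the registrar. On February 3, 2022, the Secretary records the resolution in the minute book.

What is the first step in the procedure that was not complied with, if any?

(1) due by April 11, 2021 + 15 days = April 26, 2021; April 12, 2021 is within that limit.
(2) permitted from April 12, 2021 + 23 days = May 5, 2021 onward; done May 7, 2021, after the minimum wait.
(3) the permitted window runs from May 7, 2021 + 8 = May 15, 2021 to May 7, 2021 + 26 = June 2, 2021; May 31, 2021 falls inside that range.
(4) due by May 31, 2021 + 82 days = August 21, 2021; August 25, 2021 misses that deadline by 4 days.

Step 4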